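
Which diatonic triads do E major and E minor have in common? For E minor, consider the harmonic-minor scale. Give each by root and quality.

Triads in E major: E (I), F♯m (ii), G♯m (iii), A (IV), B (V), C♯m (vi), D♯dim (vii°).
Triads in E minor (harmonic minor): Em (i), F♯dim (ii°), Gaug (III+), Am (iv), B (V), C (VI), D♯dim (vii°).
Shared triads with their functions: B (V in E major, V in E minor); D♯dim (vii° in E major, vii° in E minor).

B, D♯dim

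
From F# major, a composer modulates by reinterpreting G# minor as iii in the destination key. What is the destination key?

E major

The numeral iii denotes a minor triad on scale degree 3. With G# on degree 3, the tonic of the new key is E.
Degree 3 carries a minor triad in major keys, so the destination is E major.
Check: the diatonic triads of E major are E (I), F#m (ii), G#m (iii), A (IV), B (V), C#m (vi), D#dim (vii°) — G# minor is indeed iii.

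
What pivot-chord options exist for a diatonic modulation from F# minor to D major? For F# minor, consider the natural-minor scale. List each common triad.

Triads in F# minor (natural minor): F# minor (i), G# diminished (ii°), A major (III), B minor (iv), C# minor (v), D major (VI), E major (VII).
Triads in D major: D major (I), E minor (ii), F# minor (iii), G major (IV), A major (V), B minor (vi), C# diminished (vii°).
Shared triads with their functions: F# minor (i in F# minor, iii in D major); A major (III in F# minor, V in D major); B minor (iv in F# minor, vi in D major); D major (VI in F# minor, I in D major).

F#m, A, Bm, D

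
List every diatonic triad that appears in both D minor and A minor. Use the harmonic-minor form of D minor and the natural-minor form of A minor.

Triads in D minor (harmonic minor): D minor (i), E diminished (ii°), F augmented (III+), G minor (iv), A major (V), Bb major (VI), C# diminished (vii°).
Triads in A minor (natural minor): A minor (i), B diminished (ii°), C major (III), D minor (iv), E minor (v), F major (VI), G major (VII).
Shared triads with their functions: D minor (i in D minor, iv in A minor).

Dm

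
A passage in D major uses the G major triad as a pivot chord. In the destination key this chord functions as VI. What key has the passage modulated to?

B minor

The numeral VI denotes a major triad on scale degree 6. With G on degree 6, the tonic of the new key is B.
Degree 6 carries a major triad in minor keys, so the destination is B minor.
Check: the diatonic triads of B minor (natural minor) are Bm (i), C#dim (ii°), D (III), Em (iv), F#m (v), G (VI), A (VII) — G major is indeed VI.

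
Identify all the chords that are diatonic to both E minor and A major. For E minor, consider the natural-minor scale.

Triads in E minor (natural minor): Em (i), F♯dim (ii°), G (III), Am (iv), Bm (v), C (VI), D (VII).
Triads in A major: A (I), Bm (ii), C♯m (iii), D (IV), E (V), F♯m (vi), G♯dim (vii°).
Shared triads with their functions: Bm (v in E minor, ii in A major); D (VII in E minor, IV in A major).

Bm, D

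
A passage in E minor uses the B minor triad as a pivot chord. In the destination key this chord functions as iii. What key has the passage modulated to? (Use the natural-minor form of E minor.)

The numeral iii denotes a minor triad on scale degree 3. With B on degree 3, the tonic of the new key is G.
Degree 3 carries a minor triad in major keys, so the destination is G major.
Check: the diatonic triads of G major are G (I), Am (ii), Bm (iii), C (IV), D (V), Em (vi), F♯dim (vii°) — B minor is indeed iii.

G major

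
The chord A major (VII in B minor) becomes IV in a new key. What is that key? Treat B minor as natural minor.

E major

The numeral IV denotes a major triad on scale degree 4. With A on degree 4, the tonic of the new key is E.
Degree 4 carries a major triad in major keys, so the destination is E major.
Check: the diatonic triads of E major are E (I), F♯m (ii), G♯m (iii), A (IV), B (V), C♯m (vi), D♯dim (vii°) — A major is indeed IV.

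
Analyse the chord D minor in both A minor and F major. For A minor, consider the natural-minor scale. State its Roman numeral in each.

iv in A minor; vi in F major

The scale of A minor (natural minor) is A B C D E F G; D is degree 4, and the triad built there (D-F-A) is minor, so it is iv.
The scale of F major is F G A Bb C D E; D is degree 6, and the triad built there (D-F-A) is minor, so it is vi.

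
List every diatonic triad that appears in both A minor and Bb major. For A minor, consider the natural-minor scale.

Triads in A minor (natural minor): Am (i), Bdim (ii°), C (III), Dm (iv), Em (v), F (VI), G (VII).
Triads in Bb major: Bb (I), Cm (ii), Dm (iii), Eb (IV), F (V), Gm (vi), Adim (vii°).
Shared triads with their functions: Dm (iv in A minor, iii in Bb major); F (VI in A minor, V in Bb major).

Dm, F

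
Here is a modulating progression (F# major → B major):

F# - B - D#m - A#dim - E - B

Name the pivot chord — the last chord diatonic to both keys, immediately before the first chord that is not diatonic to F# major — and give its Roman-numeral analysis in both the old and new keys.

Chords diatonic to F# major: F#, G#m, A#m, B, C#, D#m, E#dim.
Reading the progression, the first chord not in that set is A#dim, so the modulation leaves F# major there.
The chord immediately before A#dim is D#m, which is diatonic to both keys: vi in F# major and iii in B major.

D#m — vi in F# major, iii in B major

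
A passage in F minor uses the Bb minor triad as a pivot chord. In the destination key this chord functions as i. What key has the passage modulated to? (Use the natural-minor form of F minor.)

The numeral i denotes a minor triad on scale degree 1. With Bb on degree 1, the tonic of the new key is Bb.
Degree 1 carries a minor triad in minor keys, so the destination is Bb minor.
Check: the diatonic triads of Bb minor (natural minor) are Bbm (i), Cdim (ii°), Db (III), Ebm (iv), Fm (v), Gb (VI), Ab (VII) — Bb minor is indeed i.

Bb minor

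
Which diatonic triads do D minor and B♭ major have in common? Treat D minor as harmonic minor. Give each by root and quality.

Dm, Gm, B♭

Triads in D minor (harmonic minor): D minor (i), E diminished (ii°), F augmented (III+), G minor (iv), A major (V), B♭ major (VI), C♯ diminished (vii°).
Triads in B♭ major: B♭ major (I), C minor (ii), D minor (iii), E♭ major (IV), F major (V), G minor (vi), A diminished (vii°).
Shared triads with their functions: D minor (i in D minor, iii in B♭ major); G minor (iv in D minor, vi in B♭ major); B♭ major (VI in D minor, I in B♭ major).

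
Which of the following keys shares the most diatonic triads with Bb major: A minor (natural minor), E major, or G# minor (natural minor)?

Triads of Bb major: Bb major (I), C minor (ii), D minor (iii), Eb major (IV), F major (V), G minor (vi), A diminished (vii°).
A minor (natural minor) shares 2: Dm, F.
E major shares 0: none.
G# minor (natural minor) shares 0: none.
The most common triads (2) are shared with A minor.

A minor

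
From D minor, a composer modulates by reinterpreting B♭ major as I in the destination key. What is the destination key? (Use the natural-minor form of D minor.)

B♭ major

The numeral I denotes a major triad on scale degree 1. With B♭ on degree 1, the tonic of the new key is B♭.
Degree 1 carries a major triad in major keys, so the destination is B♭ major.
Check: the diatonic triads of B♭ major are B♭ (I), Cm (ii), Dm (iii), E♭ (IV), F (V), Gm (vi), Adim (vii°) — B♭ major is indeed I.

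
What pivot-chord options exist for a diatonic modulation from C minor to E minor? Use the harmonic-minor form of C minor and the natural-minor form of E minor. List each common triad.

Triads in C minor (harmonic minor): Cm (i), Ddim (ii°), Ebaug (III+), Fm (iv), G (V), Ab (VI), Bdim (vii°).
Triads in E minor (natural minor): Em (i), F#dim (ii°), G (III), Am (iv), Bm (v), C (VI), D (VII).
Shared triads with their functions: G (V in C minor, III in E minor).

G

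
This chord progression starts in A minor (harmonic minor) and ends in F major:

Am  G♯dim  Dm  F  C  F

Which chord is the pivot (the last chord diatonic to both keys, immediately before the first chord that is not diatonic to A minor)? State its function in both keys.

F — VI in A minor, I in F major

Chords diatonic to A minor: Am, Bdim, Caug, Dm, E, F, G♯dim.
Reading the progression, the first chord not in that set is C, so the modulation leaves A minor there.
The chord immediately before C is F, which is diatonic to both keys: VI in A minor and I in F major.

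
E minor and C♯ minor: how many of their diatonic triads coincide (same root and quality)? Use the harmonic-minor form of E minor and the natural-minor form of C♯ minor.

2

Diatonic triads of E minor (harmonic minor): E minor (i), F♯ diminished (ii°), G augmented (III+), A minor (iv), B major (V), C major (VI), D♯ diminished (vii°).
Diatonic triads of C♯ minor (natural minor): C♯ minor (i), D♯ diminished (ii°), E major (III), F♯ minor (iv), G♯ minor (v), A major (VI), B major (VII).
Matching root and quality in both lists: B major, D♯ diminished.
That gives 2 common triads.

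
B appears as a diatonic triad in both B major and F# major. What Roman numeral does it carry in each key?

I in B major; IV in F# major

The scale of B major is B C# D# E F# G# A#; B is degree 1, and the triad built there (B-D#-F#) is major, so it is I.
The scale of F# major is F# G# A# B C# D# E#; B is degree 4, and the triad built there (B-D#-F#) is major, so it is IV.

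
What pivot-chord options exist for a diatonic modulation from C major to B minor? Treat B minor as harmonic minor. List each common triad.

Em, G

Triads in C major: C (I), Dm (ii), Em (iii), F (IV), G (V), Am (vi), Bdim (vii°).
Triads in B minor (harmonic minor): Bm (i), C#dim (ii°), Daug (III+), Em (iv), F# (V), G (VI), A#dim (vii°).
Shared triads with their functions: Em (iii in C major, iv in B minor); G (V in C major, VI in B minor).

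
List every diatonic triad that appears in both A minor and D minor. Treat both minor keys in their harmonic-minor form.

Triads in A minor (harmonic minor): Am (i), Bdim (ii°), Caug (III+), Dm (iv), E (V), F (VI), G#dim (vii°).
Triads in D minor (harmonic minor): Dm (i), Edim (ii°), Faug (III+), Gm (iv), A (V), Bb (VI), C#dim (vii°).
Shared triads with their functions: Dm (iv in A minor, i in D minor).

Dm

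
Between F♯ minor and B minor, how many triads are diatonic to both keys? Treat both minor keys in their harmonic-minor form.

Diatonic triads of F♯ minor (harmonic minor): F♯ minor (i), G♯ diminished (ii°), A augmented (III+), B minor (iv), C♯ major (V), D major (VI), E♯ diminished (vii°).
Diatonic triads of B minor (harmonic minor): B minor (i), C♯ diminished (ii°), D augmented (III+), E minor (iv), F♯ major (V), G major (VI), A♯ diminished (vii°).
Matching root and quality in both lists: B minor.
That gives 1 common triad.

1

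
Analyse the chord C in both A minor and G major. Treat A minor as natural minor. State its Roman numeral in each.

III in A minor; IV in G major

The scale of A minor (natural minor) is A B C D E F G; C is degree 3, and the triad built there (C-E-G) is major, so it is III.
The scale of G major is G A B C D E F#; C is degree 4, and the triad built there (C-E-G) is major, so it is IV.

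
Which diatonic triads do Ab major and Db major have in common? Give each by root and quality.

Ab, Bbm, Db, Fm

Triads in Ab major: Ab (I), Bbm (ii), Cm (iii), Db (IV), Eb (V), Fm (vi), Gdim (vii°).
Triads in Db major: Db (I), Ebm (ii), Fm (iii), Gb (IV), Ab (V), Bbm (vi), Cdim (vii°).
Shared triads with their functions: Ab (I in Ab major, V in Db major); Bbm (ii in Ab major, vi in Db major); Db (IV in Ab major, I in Db major); Fm (vi in Ab major, iii in Db major).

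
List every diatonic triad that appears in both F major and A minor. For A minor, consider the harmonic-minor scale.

F, Am, Dm

Triads in F major: F (I), Gm (ii), Am (iii), Bb (IV), C (V), Dm (vi), Edim (vii°).
Triads in A minor (harmonic minor): Am (i), Bdim (ii°), Caug (III+), Dm (iv), E (V), F (VI), G#dim (vii°).
Shared triads with their functions: F (I in F major, VI in A minor); Am (iii in F major, i in A minor); Dm (vi in F major, iv in A minor).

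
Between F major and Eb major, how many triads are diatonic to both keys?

2

Diatonic triads of F major: F major (I), G minor (ii), A minor (iii), Bb major (IV), C major (V), D minor (vi), E diminished (vii°).
Diatonic triads of Eb major: Eb major (I), F minor (ii), G minor (iii), Ab major (IV), Bb major (V), C minor (vi), D diminished (vii°).
Matching root and quality in both lists: G minor, Bb major.
That gives 2 common triads.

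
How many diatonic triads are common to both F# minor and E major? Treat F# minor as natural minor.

4

Diatonic triads of F# minor (natural minor): F#m (i), G#dim (ii°), A (III), Bm (iv), C#m (v), D (VI), E (VII).
Diatonic triads of E major: E (I), F#m (ii), G#m (iii), A (IV), B (V), C#m (vi), D#dim (vii°).
Matching root and quality in both lists: F#m, A, C#m, E.
That gives 4 common triads.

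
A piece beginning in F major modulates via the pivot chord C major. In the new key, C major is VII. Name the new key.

D minor

The numeral VII denotes a major triad on scale degree 7. With C on degree 7, the tonic of the new key is D.
Degree 7 carries a major triad in natural-minor keys, so the destination is D minor.
Check: the diatonic triads of D minor (natural minor) are Dm (i), Edim (ii°), F (III), Gm (iv), Am (v), Bb (VI), C (VII) — C major is indeed VII.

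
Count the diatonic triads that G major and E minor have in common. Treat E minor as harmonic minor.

Diatonic triads of G major: G (I), Am (ii), Bm (iii), C (IV), D (V), Em (vi), F#dim (vii°).
Diatonic triads of E minor (harmonic minor): Em (i), F#dim (ii°), Gaug (III+), Am (iv), B (V), C (VI), D#dim (vii°).
Matching root and quality in both lists: Am, C, Em, F#dim.
That gives 4 common triads.

4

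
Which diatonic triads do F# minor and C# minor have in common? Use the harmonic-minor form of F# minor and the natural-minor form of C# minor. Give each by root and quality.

Triads in F# minor (harmonic minor): F# minor (i), G# diminished (ii°), A augmented (III+), B minor (iv), C# major (V), D major (VI), E# diminished (vii°).
Triads in C# minor (natural minor): C# minor (i), D# diminished (ii°), E major (III), F# minor (iv), G# minor (v), A major (VI), B major (VII).
Shared triads with their functions: F# minor (i in F# minor, iv in C# minor).

F#m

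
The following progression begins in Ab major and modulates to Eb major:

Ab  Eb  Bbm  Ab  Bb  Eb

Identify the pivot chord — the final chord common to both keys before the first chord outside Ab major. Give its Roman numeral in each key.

Chords diatonic to Ab major: Ab, Bbm, Cm, Db, Eb, Fm, Gdim.
Reading the progression, the first chord not in that set is Bb, so the modulation leaves Ab major there.
The chord immediately before Bb is Ab, which is diatonic to both keys: I in Ab major and IV in Eb major.

Ab — I in Ab major, IV in Eb major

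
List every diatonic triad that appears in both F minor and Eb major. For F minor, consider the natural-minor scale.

Triads in F minor (natural minor): F minor (i), G diminished (ii°), Ab major (III), Bb minor (iv), C minor (v), Db major (VI), Eb major (VII).
Triads in Eb major: Eb major (I), F minor (ii), G minor (iii), Ab major (IV), Bb major (V), C minor (vi), D diminished (vii°).
Shared triads with their functions: F minor (i in F minor, ii in Eb major); Ab major (III in F minor, IV in Eb major); C minor (v in F minor, vi in Eb major); Eb major (VII in F minor, I in Eb major).

Fm, Ab, Cm, Eb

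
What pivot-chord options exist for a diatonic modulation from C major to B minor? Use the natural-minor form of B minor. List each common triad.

Em, G

Triads in C major: C (I), Dm (ii), Em (iii), F (IV), G (V), Am (vi), Bdim (vii°).
Triads in B minor (natural minor): Bm (i), C#dim (ii°), D (III), Em (iv), F#m (v), G (VI), A (VII).
Shared triads with their functions: Em (iii in C major, iv in B minor); G (V in C major, VI in B minor).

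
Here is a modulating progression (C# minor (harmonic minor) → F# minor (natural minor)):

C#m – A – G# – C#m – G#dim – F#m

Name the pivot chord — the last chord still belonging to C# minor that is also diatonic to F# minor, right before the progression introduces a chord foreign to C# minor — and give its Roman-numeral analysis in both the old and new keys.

C#m — i in C# minor, v in F# minor

Chords diatonic to C# minor: C#m, D#dim, Eaug, F#m, G#, A, B#dim.
Reading the progression, the first chord not in that set is G#dim, so the modulation leaves C# minor there.
The chord immediately before G#dim is C#m, which is diatonic to both keys: i in C# minor and v in F# minor.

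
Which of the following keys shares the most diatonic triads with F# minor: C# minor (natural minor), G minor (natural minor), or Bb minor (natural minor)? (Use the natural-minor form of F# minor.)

C# minor

Triads of F# minor (natural minor): F#m (i), G#dim (ii°), A (III), Bm (iv), C#m (v), D (VI), E (VII).
C# minor (natural minor) shares 4: F#m, A, C#m, E.
G minor (natural minor) shares 0: none.
Bb minor (natural minor) shares 0: none.
The most common triads (4) are shared with C# minor.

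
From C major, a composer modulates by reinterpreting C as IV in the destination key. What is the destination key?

G major

The numeral IV denotes a major triad on scale degree 4. With C on degree 4, the tonic of the new key is G.
Degree 4 carries a major triad in major keys, so the destination is G major.
Check: the diatonic triads of G major are G (I), Am (ii), Bm (iii), C (IV), D (V), Em (vi), F#dim (vii°) — C is indeed IV.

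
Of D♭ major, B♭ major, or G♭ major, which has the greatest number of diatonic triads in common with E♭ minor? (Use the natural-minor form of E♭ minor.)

Triads of E♭ minor (natural minor): E♭m (i), Fdim (ii°), G♭ (III), A♭m (iv), B♭m (v), C♭ (VI), D♭ (VII).
D♭ major shares 4: E♭m, G♭, B♭m, D♭.
B♭ major shares 0: none.
G♭ major shares 7: E♭m, Fdim, G♭, A♭m, B♭m, C♭, D♭.
The most common triads (7) are shared with G♭ major.

G♭ major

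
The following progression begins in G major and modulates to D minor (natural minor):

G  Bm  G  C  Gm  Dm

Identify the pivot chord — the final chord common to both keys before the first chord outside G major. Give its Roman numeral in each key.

Chords diatonic to G major: G, Am, Bm, C, D, Em, F♯dim.
Reading the progression, the first chord not in that set is Gm, so the modulation leaves G major there.
The chord immediately before Gm is C, which is diatonic to both keys: IV in G major and VII in D minor.

C — IV in G major, VII in D minor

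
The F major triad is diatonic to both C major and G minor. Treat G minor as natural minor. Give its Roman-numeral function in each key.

IV in C major; VII in G minor

The scale of C major is C D E F G A B; F is degree 4, and the triad built there (F-A-C) is major, so it is IV.
The scale of G minor (natural minor) is G A Bb C D Eb F; F is degree 7, and the triad built there (F-A-C) is major, so it is VII.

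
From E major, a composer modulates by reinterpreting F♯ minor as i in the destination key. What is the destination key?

F♯ minor

The numeral i denotes a minor triad on scale degree 1. With F♯ on degree 1, the tonic of the new key is F♯.
Degree 1 carries a minor triad in minor keys, so the destination is F♯ minor.
Check: the diatonic triads of F♯ minor (natural minor) are F♯m (i), G♯dim (ii°), A (III), Bm (iv), C♯m (v), D (VI), E (VII) — F♯ minor is indeed i.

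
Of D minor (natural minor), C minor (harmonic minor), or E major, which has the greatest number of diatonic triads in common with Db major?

Triads of Db major: Db major (I), Eb minor (ii), F minor (iii), Gb major (IV), Ab major (V), Bb minor (vi), C diminished (vii°).
D minor (natural minor) shares 0: none.
C minor (harmonic minor) shares 2: Fm, Ab.
E major shares 0: none.
The most common triads (2) are shared with C minor.

C minor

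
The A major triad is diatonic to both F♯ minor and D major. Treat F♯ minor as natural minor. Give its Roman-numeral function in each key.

III in F♯ minor; V in D major

The scale of F♯ minor (natural minor) is F♯ G♯ A B C♯ D E; A is degree 3, and the triad built there (A-C♯-E) is major, so it is III.
The scale of D major is D E F♯ G A B C♯; A is degree 5, and the triad built there (A-C♯-E) is major, so it is V.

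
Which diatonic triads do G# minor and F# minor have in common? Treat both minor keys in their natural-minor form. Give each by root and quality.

Triads in G# minor (natural minor): G#m (i), A#dim (ii°), B (III), C#m (iv), D#m (v), E (VI), F# (VII).
Triads in F# minor (natural minor): F#m (i), G#dim (ii°), A (III), Bm (iv), C#m (v), D (VI), E (VII).
Shared triads with their functions: C#m (iv in G# minor, v in F# minor); E (VI in G# minor, VII in F# minor).

C#m, E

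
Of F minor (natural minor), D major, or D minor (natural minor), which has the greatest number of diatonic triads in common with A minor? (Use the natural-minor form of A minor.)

D minor

Triads of A minor (natural minor): A minor (i), B diminished (ii°), C major (III), D minor (iv), E minor (v), F major (VI), G major (VII).
F minor (natural minor) shares 0: none.
D major shares 2: Em, G.
D minor (natural minor) shares 4: Am, C, Dm, F.
The most common triads (4) are shared with D minor.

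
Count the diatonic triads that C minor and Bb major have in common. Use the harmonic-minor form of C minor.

Diatonic triads of C minor (harmonic minor): C minor (i), D diminished (ii°), Eb augmented (III+), F minor (iv), G major (V), Ab major (VI), B diminished (vii°).
Diatonic triads of Bb major: Bb major (I), C minor (ii), D minor (iii), Eb major (IV), F major (V), G minor (vi), A diminished (vii°).
Matching root and quality in both lists: C minor.
That gives 1 common triad.

1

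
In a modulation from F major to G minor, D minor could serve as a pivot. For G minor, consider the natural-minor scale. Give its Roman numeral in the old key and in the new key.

vi in F major; v in G minor

The scale of F major is F G A Bb C D E; D is degree 6, and the triad built there (D-F-A) is minor, so it is vi.
The scale of G minor (natural minor) is G A Bb C D Eb F; D is degree 5, and the triad built there (D-F-A) is minor, so it is v.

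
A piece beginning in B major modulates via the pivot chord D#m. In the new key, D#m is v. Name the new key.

The numeral v denotes a minor triad on scale degree 5. With D# on degree 5, the tonic of the new key is G#.
Degree 5 carries a minor triad in natural-minor keys, so the destination is G# minor.
Check: the diatonic triads of G# minor (natural minor) are G#m (i), A#dim (ii°), B (III), C#m (iv), D#m (v), E (VI), F# (VII) — D#m is indeed v.

G# minor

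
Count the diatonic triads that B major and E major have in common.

4

Diatonic triads of B major: B (I), C#m (ii), D#m (iii), E (IV), F# (V), G#m (vi), A#dim (vii°).
Diatonic triads of E major: E (I), F#m (ii), G#m (iii), A (IV), B (V), C#m (vi), D#dim (vii°).
Matching root and quality in both lists: B, C#m, E, G#m.
That gives 4 common triads.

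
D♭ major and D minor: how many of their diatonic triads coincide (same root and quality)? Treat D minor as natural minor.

Diatonic triads of D♭ major: D♭ (I), E♭m (ii), Fm (iii), G♭ (IV), A♭ (V), B♭m (vi), Cdim (vii°).
Diatonic triads of D minor (natural minor): Dm (i), Edim (ii°), F (III), Gm (iv), Am (v), B♭ (VI), C (VII).
No triad has the same root and quality in both keys.

0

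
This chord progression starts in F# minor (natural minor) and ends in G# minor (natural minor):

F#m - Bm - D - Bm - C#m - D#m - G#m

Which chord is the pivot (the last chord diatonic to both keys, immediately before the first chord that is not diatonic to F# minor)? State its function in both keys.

Chords diatonic to F# minor: F#m, G#dim, A, Bm, C#m, D, E.
Reading the progression, the first chord not in that set is D#m, so the modulation leaves F# minor there.
The chord immediately before D#m is C#m, which is diatonic to both keys: v in F# minor and iv in G# minor.

C#m — v in F# minor, iv in G# minor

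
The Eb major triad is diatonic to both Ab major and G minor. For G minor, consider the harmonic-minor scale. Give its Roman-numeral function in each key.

V in Ab major; VI in G minor

The scale of Ab major is Ab Bb C Db Eb F G; Eb is degree 5, and the triad built there (Eb-G-Bb) is major, so it is V.
The scale of G minor (harmonic minor) is G A Bb C D Eb F#; Eb is degree 6, and the triad built there (Eb-G-Bb) is major, so it is VI.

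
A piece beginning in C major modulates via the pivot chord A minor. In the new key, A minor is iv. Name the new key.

The numeral iv denotes a minor triad on scale degree 4. With A on degree 4, the tonic of the new key is E.
Degree 4 carries a minor triad in minor keys, so the destination is E minor.
Check: the diatonic triads of E minor (natural minor) are Em (i), F♯dim (ii°), G (III), Am (iv), Bm (v), C (VI), D (VII) — A minor is indeed iv.

E minor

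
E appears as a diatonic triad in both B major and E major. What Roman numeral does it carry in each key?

The scale of B major is B C# D# E F# G# A#; E is degree 4, and the triad built there (E-G#-B) is major, so it is IV.
The scale of E major is E F# G# A B C# D#; E is degree 1, and the triad built there (E-G#-B) is major, so it is I.

IV in B major; I in E major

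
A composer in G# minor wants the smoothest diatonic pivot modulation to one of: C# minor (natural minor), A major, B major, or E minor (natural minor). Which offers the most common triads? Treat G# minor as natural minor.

B major

Triads of G# minor (natural minor): G# minor (i), A# diminished (ii°), B major (III), C# minor (iv), D# minor (v), E major (VI), F# major (VII).
C# minor (natural minor) shares 4: G#m, B, C#m, E.
A major shares 2: C#m, E.
B major shares 7: G#m, A#dim, B, C#m, D#m, E, F#.
E minor (natural minor) shares 0: none.
The most common triads (7) are shared with B major.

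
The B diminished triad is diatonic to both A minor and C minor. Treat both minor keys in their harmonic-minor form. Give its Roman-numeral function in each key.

The scale of A minor (harmonic minor) is A B C D E F G#; B is degree 2, and the triad built there (B-D-F) is diminished, so it is ii°.
The scale of C minor (harmonic minor) is C D Eb F G Ab B; B is degree 7, and the triad built there (B-D-F) is diminished, so it is vii°.

ii° in A minor; vii° in C minor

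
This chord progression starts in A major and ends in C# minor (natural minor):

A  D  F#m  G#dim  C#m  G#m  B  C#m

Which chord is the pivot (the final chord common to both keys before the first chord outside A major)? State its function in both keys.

C#m — iii in A major, i in C# minor

Chords diatonic to A major: A, Bm, C#m, D, E, F#m, G#dim.
Reading the progression, the first chord not in that set is G#m, so the modulation leaves A major there.
The chord immediately before G#m is C#m, which is diatonic to both keys: iii in A major and i in C# minor.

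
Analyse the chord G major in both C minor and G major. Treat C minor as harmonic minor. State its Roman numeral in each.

V in C minor; I in G major

The scale of C minor (harmonic minor) is C D Eb F G Ab B; G is degree 5, and the triad built there (G-B-D) is major, so it is V.
The scale of G major is G A B C D E F#; G is degree 1, and the triad built there (G-B-D) is major, so it is I.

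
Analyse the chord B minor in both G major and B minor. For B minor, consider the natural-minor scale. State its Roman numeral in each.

The scale of G major is G A B C D E F#; B is degree 3, and the triad built there (B-D-F#) is minor, so it is iii.
The scale of B minor (natural minor) is B C# D E F# G A; B is degree 1, and the triad built there (B-D-F#) is minor, so it is i.

iii in G major; i in B minor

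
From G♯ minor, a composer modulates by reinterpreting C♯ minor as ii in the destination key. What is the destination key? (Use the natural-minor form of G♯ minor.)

B major

The numeral ii denotes a minor triad on scale degree 2. With C♯ on degree 2, the tonic of the new key is B.
Degree 2 carries a minor triad in major keys, so the destination is B major.
Check: the diatonic triads of B major are B (I), C♯m (ii), D♯m (iii), E (IV), F♯ (V), G♯m (vi), A♯dim (vii°) — C♯ minor is indeed ii.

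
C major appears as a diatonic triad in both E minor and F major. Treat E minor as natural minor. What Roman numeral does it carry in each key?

The scale of E minor (natural minor) is E F# G A B C D; C is degree 6, and the triad built there (C-E-G) is major, so it is VI.
The scale of F major is F G A Bb C D E; C is degree 5, and the triad built there (C-E-G) is major, so it is V.

VI in E minor; V in F major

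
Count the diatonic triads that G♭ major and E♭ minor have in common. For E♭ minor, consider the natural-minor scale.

7

Diatonic triads of G♭ major: G♭ (I), A♭m (ii), B♭m (iii), C♭ (IV), D♭ (V), E♭m (vi), Fdim (vii°).
Diatonic triads of E♭ minor (natural minor): E♭m (i), Fdim (ii°), G♭ (III), A♭m (iv), B♭m (v), C♭ (VI), D♭ (VII).
Matching root and quality in both lists: G♭, A♭m, B♭m, C♭, D♭, E♭m, Fdim.
That gives 7 common triads.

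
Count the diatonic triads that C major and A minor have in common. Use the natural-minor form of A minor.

7

Diatonic triads of C major: C (I), Dm (ii), Em (iii), F (IV), G (V), Am (vi), Bdim (vii°).
Diatonic triads of A minor (natural minor): Am (i), Bdim (ii°), C (III), Dm (iv), Em (v), F (VI), G (VII).
Matching root and quality in both lists: C, Dm, Em, F, G, Am, Bdim.
That gives 7 common triads.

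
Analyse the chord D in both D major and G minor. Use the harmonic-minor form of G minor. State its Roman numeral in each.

The scale of D major is D E F# G A B C#; D is degree 1, and the triad built there (D-F#-A) is major, so it is I.
The scale of G minor (harmonic minor) is G A Bb C D Eb F#; D is degree 5, and the triad built there (D-F#-A) is major, so it is V.

I in D major; V in G minor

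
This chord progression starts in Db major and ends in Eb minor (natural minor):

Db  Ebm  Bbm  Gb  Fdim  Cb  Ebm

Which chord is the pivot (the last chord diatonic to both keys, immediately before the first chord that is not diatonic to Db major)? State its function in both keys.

Chords diatonic to Db major: Db, Ebm, Fm, Gb, Ab, Bbm, Cdim.
Reading the progression, the first chord not in that set is Fdim, so the modulation leaves Db major there.
The chord immediately before Fdim is Gb, which is diatonic to both keys: IV in Db major and III in Eb minor.

Gb — IV in Db major, III in Eb minor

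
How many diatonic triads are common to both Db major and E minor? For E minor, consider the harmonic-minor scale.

Diatonic triads of Db major: Db (I), Ebm (ii), Fm (iii), Gb (IV), Ab (V), Bbm (vi), Cdim (vii°).
Diatonic triads of E minor (harmonic minor): Em (i), F#dim (ii°), Gaug (III+), Am (iv), B (V), C (VI), D#dim (vii°).
No triad has the same root and quality in both keys.

0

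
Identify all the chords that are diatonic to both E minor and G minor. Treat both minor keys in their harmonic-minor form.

Triads in E minor (harmonic minor): Em (i), F♯dim (ii°), Gaug (III+), Am (iv), B (V), C (VI), D♯dim (vii°).
Triads in G minor (harmonic minor): Gm (i), Adim (ii°), B♭aug (III+), Cm (iv), D (V), E♭ (VI), F♯dim (vii°).
Shared triads with their functions: F♯dim (ii° in E minor, vii° in G minor).

F♯dim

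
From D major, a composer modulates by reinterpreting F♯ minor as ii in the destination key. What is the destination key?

E major

The numeral ii denotes a minor triad on scale degree 2. With F♯ on degree 2, the tonic of the new key is E.
Degree 2 carries a minor triad in major keys, so the destination is E major.
Check: the diatonic triads of E major are E (I), F♯m (ii), G♯m (iii), A (IV), B (V), C♯m (vi), D♯dim (vii°) — F♯ minor is indeed ii.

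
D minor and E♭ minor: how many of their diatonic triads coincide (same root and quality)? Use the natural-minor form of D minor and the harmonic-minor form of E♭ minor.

Diatonic triads of D minor (natural minor): Dm (i), Edim (ii°), F (III), Gm (iv), Am (v), B♭ (VI), C (VII).
Diatonic triads of E♭ minor (harmonic minor): E♭m (i), Fdim (ii°), G♭aug (III+), A♭m (iv), B♭ (V), C♭ (VI), Ddim (vii°).
Matching root and quality in both lists: B♭.
That gives 1 common triad.

1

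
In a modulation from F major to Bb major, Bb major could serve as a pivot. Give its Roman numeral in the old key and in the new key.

The scale of F major is F G A Bb C D E; Bb is degree 4, and the triad built there (Bb-D-F) is major, so it is IV.
The scale of Bb major is Bb C D Eb F G A; Bb is degree 1, and the triad built there (Bb-D-F) is major, so it is I.

IV in F major; I in Bb major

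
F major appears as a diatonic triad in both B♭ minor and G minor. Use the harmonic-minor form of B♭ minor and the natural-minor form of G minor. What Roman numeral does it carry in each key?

V in B♭ minor; VII in G minor

The scale of B♭ minor (harmonic minor) is B♭ C D♭ E♭ F G♭ A; F is degree 5, and the triad built there (F-A-C) is major, so it is V.
The scale of G minor (natural minor) is G A B♭ C D E♭ F; F is degree 7, and the triad built there (F-A-C) is major, so it is VII.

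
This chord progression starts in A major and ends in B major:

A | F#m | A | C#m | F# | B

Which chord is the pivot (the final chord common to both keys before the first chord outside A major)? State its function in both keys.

Chords diatonic to A major: A, Bm, C#m, D, E, F#m, G#dim.
Reading the progression, the first chord not in that set is F#, so the modulation leaves A major there.
The chord immediately before F# is C#m, which is diatonic to both keys: iii in A major and ii in B major.

C#m — iii in A major, ii in B major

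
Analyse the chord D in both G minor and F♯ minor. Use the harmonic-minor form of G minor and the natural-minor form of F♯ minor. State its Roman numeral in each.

The scale of G minor (harmonic minor) is G A B♭ C D E♭ F♯; D is degree 5, and the triad built there (D-F♯-A) is major, so it is V.
The scale of F♯ minor (natural minor) is F♯ G♯ A B C♯ D E; D is degree 6, and the triad built there (D-F♯-A) is major, so it is VI.

V in G minor; VI in F♯ minor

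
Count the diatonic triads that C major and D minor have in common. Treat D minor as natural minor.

Diatonic triads of C major: C (I), Dm (ii), Em (iii), F (IV), G (V), Am (vi), Bdim (vii°).
Diatonic triads of D minor (natural minor): Dm (i), Edim (ii°), F (III), Gm (iv), Am (v), Bb (VI), C (VII).
Matching root and quality in both lists: C, Dm, F, Am.
That gives 4 common triads.

4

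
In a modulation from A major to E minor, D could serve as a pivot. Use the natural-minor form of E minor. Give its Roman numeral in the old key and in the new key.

The scale of A major is A B C# D E F# G#; D is degree 4, and the triad built there (D-F#-A) is major, so it is IV.
The scale of E minor (natural minor) is E F# G A B C D; D is degree 7, and the triad built there (D-F#-A) is major, so it is VII.

IV in A major; VII in E minor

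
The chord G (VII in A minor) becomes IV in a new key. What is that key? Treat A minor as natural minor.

D major

The numeral IV denotes a major triad on scale degree 4. With G on degree 4, the tonic of the new key is D.
Degree 4 carries a major triad in major keys, so the destination is D major.
Check: the diatonic triads of D major are D (I), Em (ii), F#m (iii), G (IV), A (V), Bm (vi), C#dim (vii°) — G is indeed IV.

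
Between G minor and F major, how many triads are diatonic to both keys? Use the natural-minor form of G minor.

Diatonic triads of G minor (natural minor): G minor (i), A diminished (ii°), B♭ major (III), C minor (iv), D minor (v), E♭ major (VI), F major (VII).
Diatonic triads of F major: F major (I), G minor (ii), A minor (iii), B♭ major (IV), C major (V), D minor (vi), E diminished (vii°).
Matching root and quality in both lists: G minor, B♭ major, D minor, F major.
That gives 4 common triads.

4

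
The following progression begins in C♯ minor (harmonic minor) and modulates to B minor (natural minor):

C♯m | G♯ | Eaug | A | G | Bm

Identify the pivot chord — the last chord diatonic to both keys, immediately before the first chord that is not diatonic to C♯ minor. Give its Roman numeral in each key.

Chords diatonic to C♯ minor: C♯m, D♯dim, Eaug, F♯m, G♯, A, B♯dim.
Reading the progression, the first chord not in that set is G, so the modulation leaves C♯ minor there.
The chord immediately before G is A, which is diatonic to both keys: VI in C♯ minor and VII in B minor.

A — VI in C♯ minor, VII in B minor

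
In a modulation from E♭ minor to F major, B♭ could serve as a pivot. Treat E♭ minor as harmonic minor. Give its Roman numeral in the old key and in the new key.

V in E♭ minor; IV in F major

The scale of E♭ minor (harmonic minor) is E♭ F G♭ A♭ B♭ C♭ D; B♭ is degree 5, and the triad built there (B♭-D-F) is major, so it is V.
The scale of F major is F G A B♭ C D E; B♭ is degree 4, and the triad built there (B♭-D-F) is major, so it is IV.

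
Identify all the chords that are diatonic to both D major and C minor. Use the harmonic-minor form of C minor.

Triads in D major: D major (I), E minor (ii), F# minor (iii), G major (IV), A major (V), B minor (vi), C# diminished (vii°).
Triads in C minor (harmonic minor): C minor (i), D diminished (ii°), Eb augmented (III+), F minor (iv), G major (V), Ab major (VI), B diminished (vii°).
Shared triads with their functions: G major (IV in D major, V in C minor).

G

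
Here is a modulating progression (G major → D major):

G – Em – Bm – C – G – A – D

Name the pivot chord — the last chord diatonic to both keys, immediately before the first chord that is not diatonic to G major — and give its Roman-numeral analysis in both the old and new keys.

Chords diatonic to G major: G, Am, Bm, C, D, Em, F♯dim.
Reading the progression, the first chord not in that set is A, so the modulation leaves G major there.
The chord immediately before A is G, which is diatonic to both keys: I in G major and IV in D major.

G — I in G major, IV in D major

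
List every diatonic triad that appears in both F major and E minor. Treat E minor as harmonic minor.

Am, C

Triads in F major: F (I), Gm (ii), Am (iii), Bb (IV), C (V), Dm (vi), Edim (vii°).
Triads in E minor (harmonic minor): Em (i), F#dim (ii°), Gaug (III+), Am (iv), B (V), C (VI), D#dim (vii°).
Shared triads with their functions: Am (iii in F major, iv in E minor); C (V in F major, VI in E minor).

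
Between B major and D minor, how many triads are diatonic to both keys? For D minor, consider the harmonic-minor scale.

Diatonic triads of B major: B major (I), C♯ minor (ii), D♯ minor (iii), E major (IV), F♯ major (V), G♯ minor (vi), A♯ diminished (vii°).
Diatonic triads of D minor (harmonic minor): D minor (i), E diminished (ii°), F augmented (III+), G minor (iv), A major (V), B♭ major (VI), C♯ diminished (vii°).
No triad has the same root and quality in both keys.

0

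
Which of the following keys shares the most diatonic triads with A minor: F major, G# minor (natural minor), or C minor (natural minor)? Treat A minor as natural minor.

F major

Triads of A minor (natural minor): Am (i), Bdim (ii°), C (III), Dm (iv), Em (v), F (VI), G (VII).
F major shares 4: Am, C, Dm, F.
G# minor (natural minor) shares 0: none.
C minor (natural minor) shares 0: none.
The most common triads (4) are shared with F major.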